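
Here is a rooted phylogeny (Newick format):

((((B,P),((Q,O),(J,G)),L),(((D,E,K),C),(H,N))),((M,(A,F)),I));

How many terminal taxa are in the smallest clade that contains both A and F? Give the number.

The MRCA of A and F is the node subtending (A,F).
That clade contains 2 terminal taxa: A, F.

2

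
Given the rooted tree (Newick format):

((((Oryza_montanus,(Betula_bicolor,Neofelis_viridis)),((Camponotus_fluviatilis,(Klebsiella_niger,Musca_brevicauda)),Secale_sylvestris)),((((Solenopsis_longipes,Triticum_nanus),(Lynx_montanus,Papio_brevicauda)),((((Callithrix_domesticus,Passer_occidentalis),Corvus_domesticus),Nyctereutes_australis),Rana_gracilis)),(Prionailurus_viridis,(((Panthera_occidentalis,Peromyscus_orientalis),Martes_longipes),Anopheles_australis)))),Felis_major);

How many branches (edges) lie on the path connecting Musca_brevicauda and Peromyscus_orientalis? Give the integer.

The MRCA of Musca_brevicauda and Peromyscus_orientalis is the node subtending (((Oryza_montanus,(Betula_bicolor,Neofelis_viridis)),((Camponotus_fluviatilis,(Klebsiella_niger,Musca_brevicauda)),Secale_sylvestris)),((((Solenopsis_longipes,Triticum_nanus),(Lynx_montanus,Papio_brevicauda)),((((Callithrix_domesticus,Passer_occidentalis),Corvus_domesticus),Nyctereutes_australis),Rana_gracilis)),(Prionailurus_viridis,(((Panthera_occidentalis,Peromyscus_orientalis),Martes_longipes),Anopheles_australis)))).
From Musca_brevicauda up to that node: 5 branches. From Peromyscus_orientalis up to the same node: 6 branches. Total: 5 + 6 = 11.

11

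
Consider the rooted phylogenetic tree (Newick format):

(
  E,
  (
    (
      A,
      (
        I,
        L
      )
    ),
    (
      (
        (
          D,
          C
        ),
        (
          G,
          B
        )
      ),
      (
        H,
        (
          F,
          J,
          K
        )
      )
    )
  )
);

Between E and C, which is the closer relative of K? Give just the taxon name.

The MRCA of K and C subtends (((D,C),(G,B)),(H,(F,J,K))) (8 taxa).
The MRCA of K and E is the root, subtending the entire tree (12 taxa).
The first is nested inside the second, so K shares a more recent common ancestor with C.

C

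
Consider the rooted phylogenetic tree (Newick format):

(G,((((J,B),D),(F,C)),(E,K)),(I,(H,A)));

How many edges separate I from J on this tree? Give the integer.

7

The MRCA of I and J is the root of the tree.
From I up to that node: 2 branches. From J up to the same node: 5 branches. Total: 2 + 5 = 7.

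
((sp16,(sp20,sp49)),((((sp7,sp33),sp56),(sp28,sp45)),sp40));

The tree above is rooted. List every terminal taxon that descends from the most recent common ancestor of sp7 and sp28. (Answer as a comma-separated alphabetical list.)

sp28, sp33, sp45, sp56, sp7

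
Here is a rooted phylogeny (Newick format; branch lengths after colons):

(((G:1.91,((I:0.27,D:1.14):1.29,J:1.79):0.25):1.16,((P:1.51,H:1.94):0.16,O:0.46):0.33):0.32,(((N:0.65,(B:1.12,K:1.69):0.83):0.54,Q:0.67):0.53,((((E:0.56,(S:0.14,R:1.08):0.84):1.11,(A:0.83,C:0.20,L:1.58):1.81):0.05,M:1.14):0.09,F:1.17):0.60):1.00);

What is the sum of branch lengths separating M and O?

The path runs M → … → MRCA → … → O; the MRCA is the root of the tree.
Branch lengths along that path: 1.14 + 0.09 + 0.60 + 1.00 + 0.32 + 0.33 + 0.46 = 3.94.

3.94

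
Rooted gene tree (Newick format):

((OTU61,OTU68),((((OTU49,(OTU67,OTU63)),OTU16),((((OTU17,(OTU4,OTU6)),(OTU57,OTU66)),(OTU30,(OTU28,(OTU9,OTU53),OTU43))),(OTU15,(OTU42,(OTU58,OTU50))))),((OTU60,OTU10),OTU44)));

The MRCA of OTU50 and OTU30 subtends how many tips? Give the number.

The MRCA of OTU50 and OTU30 is the node subtending ((((OTU17,(OTU4,OTU6)),(OTU57,OTU66)),(OTU30,(OTU28,(OTU9,OTU53),OTU43))),(OTU15,(OTU42,(OTU58,OTU50)))).
That clade contains 14 terminal taxa: OTU15, OTU17, OTU28, OTU30, OTU4, OTU42, OTU43, OTU50, OTU53, OTU57, OTU58, OTU6, OTU66, OTU9.

14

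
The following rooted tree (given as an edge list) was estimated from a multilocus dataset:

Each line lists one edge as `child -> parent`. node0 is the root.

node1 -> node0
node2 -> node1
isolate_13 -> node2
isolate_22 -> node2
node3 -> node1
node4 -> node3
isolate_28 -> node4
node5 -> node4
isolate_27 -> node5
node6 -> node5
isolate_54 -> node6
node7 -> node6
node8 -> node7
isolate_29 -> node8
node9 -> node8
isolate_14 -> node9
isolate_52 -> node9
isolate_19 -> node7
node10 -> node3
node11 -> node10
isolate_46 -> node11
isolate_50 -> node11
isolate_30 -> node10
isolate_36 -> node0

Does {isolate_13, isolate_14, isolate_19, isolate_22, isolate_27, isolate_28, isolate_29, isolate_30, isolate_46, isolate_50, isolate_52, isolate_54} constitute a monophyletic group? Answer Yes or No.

Yes

The most recent common ancestor of these taxa subtends ((isolate_13,isolate_22),((isolate_28,(isolate_27,(isolate_54,((isolate_29,(isolate_14,isolate_52)),isolate_19)))),((isolate_46,isolate_50),isolate_30))).
That clade has exactly 12 tips — every listed taxon and nothing else — so the group is monophyletic.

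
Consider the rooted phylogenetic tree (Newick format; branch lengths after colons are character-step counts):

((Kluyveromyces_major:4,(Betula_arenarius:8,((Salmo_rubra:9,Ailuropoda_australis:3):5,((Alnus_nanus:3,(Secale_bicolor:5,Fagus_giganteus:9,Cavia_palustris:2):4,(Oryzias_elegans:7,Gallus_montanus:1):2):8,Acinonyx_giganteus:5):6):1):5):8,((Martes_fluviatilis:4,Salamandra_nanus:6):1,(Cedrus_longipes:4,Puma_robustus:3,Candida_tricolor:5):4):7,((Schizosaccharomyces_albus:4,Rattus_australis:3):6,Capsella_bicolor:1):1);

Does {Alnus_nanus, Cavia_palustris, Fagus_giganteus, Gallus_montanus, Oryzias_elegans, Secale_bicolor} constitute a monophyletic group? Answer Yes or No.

Yes

The most recent common ancestor of these taxa subtends (Alnus_nanus,(Secale_bicolor,Fagus_giganteus,Cavia_palustris),(Oryzias_elegans,Gallus_montanus)).
That clade has exactly 6 tips — every listed taxon and nothing else — so the group is monophyletic.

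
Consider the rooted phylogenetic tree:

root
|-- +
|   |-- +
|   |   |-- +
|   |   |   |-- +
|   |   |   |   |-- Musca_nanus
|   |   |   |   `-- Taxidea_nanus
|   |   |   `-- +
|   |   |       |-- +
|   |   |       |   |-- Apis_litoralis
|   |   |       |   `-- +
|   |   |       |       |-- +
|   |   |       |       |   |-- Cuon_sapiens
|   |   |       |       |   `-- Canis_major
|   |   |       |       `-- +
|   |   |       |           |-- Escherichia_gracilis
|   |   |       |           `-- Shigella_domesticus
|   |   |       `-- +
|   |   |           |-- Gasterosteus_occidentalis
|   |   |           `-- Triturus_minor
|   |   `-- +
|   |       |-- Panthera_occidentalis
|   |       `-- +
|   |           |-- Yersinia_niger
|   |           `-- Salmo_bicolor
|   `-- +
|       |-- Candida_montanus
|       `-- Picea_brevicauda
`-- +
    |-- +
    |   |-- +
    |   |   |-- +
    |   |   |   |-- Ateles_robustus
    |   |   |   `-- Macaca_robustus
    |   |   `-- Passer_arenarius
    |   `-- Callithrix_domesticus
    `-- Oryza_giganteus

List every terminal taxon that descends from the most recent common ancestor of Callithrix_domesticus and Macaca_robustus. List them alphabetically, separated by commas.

Tracing Callithrix_domesticus: it sits inside (((Ateles_robustus,Macaca_robustus),Passer_arenarius),Callithrix_domesticus).
Tracing Macaca_robustus: it sits inside (Ateles_robustus,Macaca_robustus).
The smallest clade enclosing both is (((Ateles_robustus,Macaca_robustus),Passer_arenarius),Callithrix_domesticus); the answer is its 4 terminal taxa in alphabetical order.

Ateles_robustus, Callithrix_domesticus, Macaca_robustus, Passer_arenarius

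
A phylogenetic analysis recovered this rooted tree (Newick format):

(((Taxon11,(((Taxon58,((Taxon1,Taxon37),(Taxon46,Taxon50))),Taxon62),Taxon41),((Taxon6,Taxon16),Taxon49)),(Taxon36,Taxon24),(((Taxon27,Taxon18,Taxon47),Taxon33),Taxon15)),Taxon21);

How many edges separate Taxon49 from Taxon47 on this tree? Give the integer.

The MRCA of Taxon49 and Taxon47 is the node subtending ((Taxon11,(((Taxon58,((Taxon1,Taxon37),(Taxon46,Taxon50))),Taxon62),Taxon41),((Taxon6,Taxon16),Taxon49)),(Taxon36,Taxon24),(((Taxon27,Taxon18,Taxon47),Taxon33),Taxon15)).
From Taxon49 up to that node: 3 branches. From Taxon47 up to the same node: 4 branches. Total: 3 + 4 = 7.

7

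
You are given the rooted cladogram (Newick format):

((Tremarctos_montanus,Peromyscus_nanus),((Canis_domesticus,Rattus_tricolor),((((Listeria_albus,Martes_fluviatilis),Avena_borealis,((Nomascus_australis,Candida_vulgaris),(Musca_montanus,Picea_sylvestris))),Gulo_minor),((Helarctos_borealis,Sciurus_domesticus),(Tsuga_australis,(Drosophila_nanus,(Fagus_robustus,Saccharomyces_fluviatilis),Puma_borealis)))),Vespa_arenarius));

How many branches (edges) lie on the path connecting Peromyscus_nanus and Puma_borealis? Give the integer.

8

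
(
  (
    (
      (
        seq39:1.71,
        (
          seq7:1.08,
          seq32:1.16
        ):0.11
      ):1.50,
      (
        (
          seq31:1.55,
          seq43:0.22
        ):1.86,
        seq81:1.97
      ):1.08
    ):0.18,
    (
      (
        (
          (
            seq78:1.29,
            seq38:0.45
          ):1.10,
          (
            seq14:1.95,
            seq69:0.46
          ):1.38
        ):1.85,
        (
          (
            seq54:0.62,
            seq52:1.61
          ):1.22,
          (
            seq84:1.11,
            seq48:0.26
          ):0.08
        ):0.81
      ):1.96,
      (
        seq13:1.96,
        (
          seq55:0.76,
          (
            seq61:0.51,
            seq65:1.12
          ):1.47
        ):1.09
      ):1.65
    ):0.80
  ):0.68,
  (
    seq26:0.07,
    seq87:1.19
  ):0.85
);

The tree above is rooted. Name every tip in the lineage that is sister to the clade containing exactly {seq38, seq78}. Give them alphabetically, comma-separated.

seq14, seq69

The clade containing exactly {seq38, seq78} attaches to the tree at the node subtending ((seq78,seq38),(seq14,seq69)).
The other lineage descending from that same node — the sister group — is (seq14,seq69); its 2 tips in alphabetical order are the answer.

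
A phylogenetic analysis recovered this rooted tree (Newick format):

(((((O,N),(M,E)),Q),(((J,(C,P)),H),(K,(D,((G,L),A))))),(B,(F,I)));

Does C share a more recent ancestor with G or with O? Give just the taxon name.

The MRCA of C and G subtends (((J,(C,P)),H),(K,(D,((G,L),A)))) (9 taxa).
The MRCA of C and O subtends ((((O,N),(M,E)),Q),(((J,(C,P)),H),(K,(D,((G,L),A))))) (14 taxa).
The first is nested inside the second, so C shares a more recent common ancestor with G.

G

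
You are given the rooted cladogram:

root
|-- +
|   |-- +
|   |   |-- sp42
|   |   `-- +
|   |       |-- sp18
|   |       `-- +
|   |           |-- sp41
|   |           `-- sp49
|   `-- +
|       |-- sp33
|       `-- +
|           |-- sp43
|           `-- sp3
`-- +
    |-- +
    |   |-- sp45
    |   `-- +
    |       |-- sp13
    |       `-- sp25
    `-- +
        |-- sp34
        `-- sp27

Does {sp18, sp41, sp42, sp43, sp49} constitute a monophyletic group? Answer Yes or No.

No

The MRCA of the listed taxa subtends ((sp42,(sp18,(sp41,sp49))),(sp33,(sp43,sp3))).
That clade also contains sp3, sp33, which are not in the proposed group, so the group is not monophyletic.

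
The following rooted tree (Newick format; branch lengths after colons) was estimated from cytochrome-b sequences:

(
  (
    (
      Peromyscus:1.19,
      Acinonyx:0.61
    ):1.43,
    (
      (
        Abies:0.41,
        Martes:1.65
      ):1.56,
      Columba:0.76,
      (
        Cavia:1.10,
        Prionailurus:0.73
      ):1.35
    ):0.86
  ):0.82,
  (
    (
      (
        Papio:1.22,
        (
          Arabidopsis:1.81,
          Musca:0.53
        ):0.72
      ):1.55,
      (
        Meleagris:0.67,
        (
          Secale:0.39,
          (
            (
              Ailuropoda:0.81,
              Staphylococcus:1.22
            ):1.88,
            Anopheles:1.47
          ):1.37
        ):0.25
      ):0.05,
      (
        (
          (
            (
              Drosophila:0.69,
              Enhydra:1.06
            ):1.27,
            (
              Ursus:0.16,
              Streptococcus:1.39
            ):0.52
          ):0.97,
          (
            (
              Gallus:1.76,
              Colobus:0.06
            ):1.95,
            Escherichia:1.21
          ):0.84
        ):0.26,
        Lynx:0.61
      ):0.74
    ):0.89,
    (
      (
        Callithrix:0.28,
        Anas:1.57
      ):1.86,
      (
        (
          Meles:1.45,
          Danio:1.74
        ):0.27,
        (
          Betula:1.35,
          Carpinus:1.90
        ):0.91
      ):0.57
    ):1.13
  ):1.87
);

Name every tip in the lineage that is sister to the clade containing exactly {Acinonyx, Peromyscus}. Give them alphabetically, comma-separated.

The clade containing exactly {Acinonyx, Peromyscus} attaches to the tree at the node subtending ((Peromyscus,Acinonyx),((Abies,Martes),Columba,(Cavia,Prionailurus))).
The other lineage descending from that same node — the sister group — is ((Abies,Martes),Columba,(Cavia,Prionailurus)); its 5 tips in alphabetical order are the answer.

Abies, Cavia, Columba, Martes, Prionailurus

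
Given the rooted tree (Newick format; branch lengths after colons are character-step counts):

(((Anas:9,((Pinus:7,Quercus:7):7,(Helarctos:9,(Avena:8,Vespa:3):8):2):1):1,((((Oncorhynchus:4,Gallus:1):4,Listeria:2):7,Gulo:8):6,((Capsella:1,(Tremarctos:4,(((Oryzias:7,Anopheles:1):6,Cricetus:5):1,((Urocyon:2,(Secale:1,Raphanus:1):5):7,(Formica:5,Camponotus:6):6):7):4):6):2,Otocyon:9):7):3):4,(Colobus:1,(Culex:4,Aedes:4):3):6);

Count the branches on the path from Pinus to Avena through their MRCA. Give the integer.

5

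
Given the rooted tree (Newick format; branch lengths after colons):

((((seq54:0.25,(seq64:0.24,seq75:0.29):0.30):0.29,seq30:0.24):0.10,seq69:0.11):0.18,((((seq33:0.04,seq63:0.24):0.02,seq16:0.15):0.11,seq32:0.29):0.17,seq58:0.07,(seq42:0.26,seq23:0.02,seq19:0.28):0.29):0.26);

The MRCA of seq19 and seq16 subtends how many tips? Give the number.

8

The MRCA of seq19 and seq16 is the node subtending ((((seq33,seq63),seq16),seq32),seq58,(seq42,seq23,seq19)).
That clade contains 8 terminal taxa: seq16, seq19, seq23, seq32, seq33, seq42, seq58, seq63.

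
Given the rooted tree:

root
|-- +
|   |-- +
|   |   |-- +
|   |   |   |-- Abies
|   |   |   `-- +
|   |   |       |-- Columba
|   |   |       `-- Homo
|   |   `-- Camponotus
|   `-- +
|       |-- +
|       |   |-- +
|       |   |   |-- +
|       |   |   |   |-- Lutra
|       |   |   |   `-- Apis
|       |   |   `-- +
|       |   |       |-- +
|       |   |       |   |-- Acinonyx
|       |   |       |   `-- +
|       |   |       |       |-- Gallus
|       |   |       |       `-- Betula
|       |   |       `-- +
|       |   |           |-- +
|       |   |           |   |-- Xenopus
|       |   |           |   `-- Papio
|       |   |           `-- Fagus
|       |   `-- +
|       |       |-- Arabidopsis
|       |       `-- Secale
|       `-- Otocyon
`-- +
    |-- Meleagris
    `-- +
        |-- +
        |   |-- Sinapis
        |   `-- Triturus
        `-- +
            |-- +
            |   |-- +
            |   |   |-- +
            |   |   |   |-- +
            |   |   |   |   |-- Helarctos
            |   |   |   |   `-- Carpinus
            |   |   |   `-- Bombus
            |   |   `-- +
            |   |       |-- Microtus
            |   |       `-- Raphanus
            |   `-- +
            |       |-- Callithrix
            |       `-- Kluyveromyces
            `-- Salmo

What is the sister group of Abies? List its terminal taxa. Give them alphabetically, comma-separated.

Columba, Homo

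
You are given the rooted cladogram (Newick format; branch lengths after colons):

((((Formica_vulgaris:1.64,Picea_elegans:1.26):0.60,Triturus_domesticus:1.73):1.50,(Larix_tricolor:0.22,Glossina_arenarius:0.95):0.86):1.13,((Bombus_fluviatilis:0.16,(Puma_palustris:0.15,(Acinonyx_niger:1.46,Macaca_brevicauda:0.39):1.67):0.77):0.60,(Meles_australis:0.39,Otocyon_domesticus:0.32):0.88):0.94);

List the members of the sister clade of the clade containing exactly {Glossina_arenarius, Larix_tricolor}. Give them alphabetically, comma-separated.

The clade containing exactly {Glossina_arenarius, Larix_tricolor} attaches to the tree at the node subtending (((Formica_vulgaris,Picea_elegans),Triturus_domesticus),(Larix_tricolor,Glossina_arenarius)).
The other lineage descending from that same node — the sister group — is ((Formica_vulgaris,Picea_elegans),Triturus_domesticus); its 3 tips in alphabetical order are the answer.

Formica_vulgaris, Picea_elegans, Triturus_domesticus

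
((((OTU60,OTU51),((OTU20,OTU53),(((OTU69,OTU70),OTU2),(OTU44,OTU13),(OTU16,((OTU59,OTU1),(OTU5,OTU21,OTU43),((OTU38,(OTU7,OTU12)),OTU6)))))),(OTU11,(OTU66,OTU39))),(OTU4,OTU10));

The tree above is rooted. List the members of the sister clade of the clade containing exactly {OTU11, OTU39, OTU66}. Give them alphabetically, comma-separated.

OTU1, OTU12, OTU13, OTU16, OTU2, OTU20, OTU21, OTU38, OTU43, OTU44, OTU5, OTU51, OTU53, OTU59, OTU6, OTU60, OTU69, OTU7, OTU70

The clade containing exactly {OTU11, OTU39, OTU66} attaches to the tree at the node subtending (((OTU60,OTU51),((OTU20,OTU53),(((OTU69,OTU70),OTU2),(OTU44,OTU13),(OTU16,((OTU59,OTU1),(OTU5,OTU21,OTU43),((OTU38,(OTU7,OTU12)),OTU6)))))),(OTU11,(OTU66,OTU39))).
The other lineage descending from that same node — the sister group — is ((OTU60,OTU51),((OTU20,OTU53),(((OTU69,OTU70),OTU2),(OTU44,OTU13),(OTU16,((OTU59,OTU1),(OTU5,OTU21,OTU43),((OTU38,(OTU7,OTU12)),OTU6)))))); its 19 tips in alphabetical order are the answer.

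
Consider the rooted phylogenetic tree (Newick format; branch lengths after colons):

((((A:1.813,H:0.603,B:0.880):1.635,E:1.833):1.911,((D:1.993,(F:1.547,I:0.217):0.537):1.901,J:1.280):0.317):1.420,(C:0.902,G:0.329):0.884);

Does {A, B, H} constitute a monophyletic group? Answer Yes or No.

The most recent common ancestor of these taxa subtends (A,H,B).
That clade has exactly 3 tips — every listed taxon and nothing else — so the group is monophyletic.

Yes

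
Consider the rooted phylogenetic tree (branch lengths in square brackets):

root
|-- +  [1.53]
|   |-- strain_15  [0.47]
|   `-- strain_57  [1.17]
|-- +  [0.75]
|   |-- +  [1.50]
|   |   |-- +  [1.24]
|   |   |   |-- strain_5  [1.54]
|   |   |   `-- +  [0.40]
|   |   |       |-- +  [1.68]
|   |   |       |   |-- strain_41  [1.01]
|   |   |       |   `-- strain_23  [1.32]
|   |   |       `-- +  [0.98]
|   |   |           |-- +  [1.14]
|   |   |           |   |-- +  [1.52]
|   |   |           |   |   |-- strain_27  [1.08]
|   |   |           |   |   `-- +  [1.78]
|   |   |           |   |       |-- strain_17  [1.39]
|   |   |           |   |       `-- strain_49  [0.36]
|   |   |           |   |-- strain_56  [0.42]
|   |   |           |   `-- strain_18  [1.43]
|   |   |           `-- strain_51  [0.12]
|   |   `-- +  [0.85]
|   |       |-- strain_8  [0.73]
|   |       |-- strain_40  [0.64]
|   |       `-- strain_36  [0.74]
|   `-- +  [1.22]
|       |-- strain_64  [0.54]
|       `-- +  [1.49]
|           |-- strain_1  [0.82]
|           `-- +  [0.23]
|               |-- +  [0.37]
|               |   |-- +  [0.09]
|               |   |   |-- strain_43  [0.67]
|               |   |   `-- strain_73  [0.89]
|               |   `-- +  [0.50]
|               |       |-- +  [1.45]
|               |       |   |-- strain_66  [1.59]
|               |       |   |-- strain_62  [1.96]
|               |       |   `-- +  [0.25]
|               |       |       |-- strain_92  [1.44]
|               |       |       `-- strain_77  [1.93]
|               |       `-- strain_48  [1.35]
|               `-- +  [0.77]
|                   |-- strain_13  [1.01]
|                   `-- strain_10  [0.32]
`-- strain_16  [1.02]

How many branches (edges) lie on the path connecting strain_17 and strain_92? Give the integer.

16

The MRCA of strain_17 and strain_92 is the node subtending (((strain_5,((strain_41,strain_23),(((strain_27,(strain_17,strain_49)),strain_56,strain_18),strain_51))),(strain_8,strain_40,strain_36)),(strain_64,(strain_1,(((strain_43,strain_73),((strain_66,strain_62,(strain_92,strain_77)),strain_48)),(strain_13,strain_10))))).
From strain_17 up to that node: 8 branches. From strain_92 up to the same node: 8 branches. Total: 8 + 8 = 16.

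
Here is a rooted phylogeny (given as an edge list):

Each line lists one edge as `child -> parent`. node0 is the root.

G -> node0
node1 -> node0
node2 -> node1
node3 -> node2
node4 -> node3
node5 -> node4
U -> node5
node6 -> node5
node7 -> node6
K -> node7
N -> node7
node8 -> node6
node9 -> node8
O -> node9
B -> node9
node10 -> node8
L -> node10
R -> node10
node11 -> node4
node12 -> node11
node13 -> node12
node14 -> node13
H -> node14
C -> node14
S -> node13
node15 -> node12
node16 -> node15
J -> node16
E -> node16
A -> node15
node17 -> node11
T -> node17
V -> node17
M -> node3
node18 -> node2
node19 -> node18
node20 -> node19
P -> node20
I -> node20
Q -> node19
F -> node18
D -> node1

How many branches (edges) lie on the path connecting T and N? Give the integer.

The MRCA of T and N is the node subtending ((U,((K,N),((O,B),(L,R)))),((((H,C),S),((J,E),A)),(T,V))).
From T up to that node: 3 branches. From N up to the same node: 4 branches. Total: 3 + 4 = 7.

7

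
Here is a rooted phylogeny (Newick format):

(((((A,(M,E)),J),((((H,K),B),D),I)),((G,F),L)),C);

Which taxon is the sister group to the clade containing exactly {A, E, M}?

The clade containing exactly {A, E, M} attaches to the tree at the node subtending ((A,(M,E)),J).
The other lineage descending from that same node — the sister group — is the single tip J.

J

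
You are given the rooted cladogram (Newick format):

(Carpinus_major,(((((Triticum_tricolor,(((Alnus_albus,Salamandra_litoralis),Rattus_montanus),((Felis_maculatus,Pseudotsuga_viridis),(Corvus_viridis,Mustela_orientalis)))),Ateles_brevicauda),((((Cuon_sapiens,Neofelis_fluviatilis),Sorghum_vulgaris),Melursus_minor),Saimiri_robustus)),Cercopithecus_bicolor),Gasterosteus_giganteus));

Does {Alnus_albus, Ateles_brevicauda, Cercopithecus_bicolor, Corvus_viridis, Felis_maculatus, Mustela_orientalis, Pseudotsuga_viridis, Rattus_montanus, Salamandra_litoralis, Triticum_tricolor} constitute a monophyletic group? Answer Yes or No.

The MRCA of the listed taxa subtends ((((Triticum_tricolor,(((Alnus_albus,Salamandra_litoralis),Rattus_montanus),((Felis_maculatus,Pseudotsuga_viridis),(Corvus_viridis,Mustela_orientalis)))),Ateles_brevicauda),((((Cuon_sapiens,Neofelis_fluviatilis),Sorghum_vulgaris),Melursus_minor),Saimiri_robustus)),Cercopithecus_bicolor).
That clade also contains Cuon_sapiens, Melursus_minor, Neofelis_fluviatilis, Saimiri_robustus, Sorghum_vulgaris, which are not in the proposed group, so the group is not monophyletic.

No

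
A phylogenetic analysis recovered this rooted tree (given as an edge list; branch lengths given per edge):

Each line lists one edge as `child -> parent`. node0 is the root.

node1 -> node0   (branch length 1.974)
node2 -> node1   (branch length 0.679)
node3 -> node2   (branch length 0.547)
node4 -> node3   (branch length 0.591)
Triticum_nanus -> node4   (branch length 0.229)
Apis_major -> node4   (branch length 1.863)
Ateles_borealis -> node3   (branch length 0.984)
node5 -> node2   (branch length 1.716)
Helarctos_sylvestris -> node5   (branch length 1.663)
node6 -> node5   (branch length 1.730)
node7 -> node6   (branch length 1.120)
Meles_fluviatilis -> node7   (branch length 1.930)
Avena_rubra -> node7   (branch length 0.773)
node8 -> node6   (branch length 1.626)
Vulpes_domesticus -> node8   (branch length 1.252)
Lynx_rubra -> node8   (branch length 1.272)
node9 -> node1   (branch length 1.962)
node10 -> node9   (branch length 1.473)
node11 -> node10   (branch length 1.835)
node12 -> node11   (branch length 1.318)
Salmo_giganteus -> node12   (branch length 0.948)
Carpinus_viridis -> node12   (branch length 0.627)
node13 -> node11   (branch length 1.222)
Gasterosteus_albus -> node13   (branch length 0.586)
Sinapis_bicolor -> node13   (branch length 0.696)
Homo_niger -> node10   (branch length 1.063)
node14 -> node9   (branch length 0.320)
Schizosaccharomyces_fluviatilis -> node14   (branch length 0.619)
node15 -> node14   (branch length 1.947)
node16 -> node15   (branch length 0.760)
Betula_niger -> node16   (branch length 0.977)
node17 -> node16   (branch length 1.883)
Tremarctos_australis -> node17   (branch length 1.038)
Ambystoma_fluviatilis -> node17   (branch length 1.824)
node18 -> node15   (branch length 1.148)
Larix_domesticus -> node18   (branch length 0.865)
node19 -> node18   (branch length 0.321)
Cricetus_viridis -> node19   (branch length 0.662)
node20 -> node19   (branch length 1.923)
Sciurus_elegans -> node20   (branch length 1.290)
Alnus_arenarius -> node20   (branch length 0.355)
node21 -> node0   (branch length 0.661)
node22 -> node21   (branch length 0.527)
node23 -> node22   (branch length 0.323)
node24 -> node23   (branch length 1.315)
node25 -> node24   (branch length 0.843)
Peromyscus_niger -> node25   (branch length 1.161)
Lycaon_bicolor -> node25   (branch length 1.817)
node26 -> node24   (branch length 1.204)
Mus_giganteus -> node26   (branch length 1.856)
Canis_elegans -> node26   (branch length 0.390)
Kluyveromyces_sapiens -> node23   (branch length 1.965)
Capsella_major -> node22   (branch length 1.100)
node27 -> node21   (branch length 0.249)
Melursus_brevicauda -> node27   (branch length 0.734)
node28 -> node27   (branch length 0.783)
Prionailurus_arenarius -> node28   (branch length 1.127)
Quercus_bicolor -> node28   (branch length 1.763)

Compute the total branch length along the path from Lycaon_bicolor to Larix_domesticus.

13.702

The path runs Lycaon_bicolor → … → MRCA → … → Larix_domesticus; the MRCA is the root of the tree.
Branch lengths along that path: 1.817 + 0.843 + 1.315 + 0.323 + 0.527 + 0.661 + 1.974 + 1.962 + 0.320 + 1.947 + 1.148 + 0.865 = 13.702.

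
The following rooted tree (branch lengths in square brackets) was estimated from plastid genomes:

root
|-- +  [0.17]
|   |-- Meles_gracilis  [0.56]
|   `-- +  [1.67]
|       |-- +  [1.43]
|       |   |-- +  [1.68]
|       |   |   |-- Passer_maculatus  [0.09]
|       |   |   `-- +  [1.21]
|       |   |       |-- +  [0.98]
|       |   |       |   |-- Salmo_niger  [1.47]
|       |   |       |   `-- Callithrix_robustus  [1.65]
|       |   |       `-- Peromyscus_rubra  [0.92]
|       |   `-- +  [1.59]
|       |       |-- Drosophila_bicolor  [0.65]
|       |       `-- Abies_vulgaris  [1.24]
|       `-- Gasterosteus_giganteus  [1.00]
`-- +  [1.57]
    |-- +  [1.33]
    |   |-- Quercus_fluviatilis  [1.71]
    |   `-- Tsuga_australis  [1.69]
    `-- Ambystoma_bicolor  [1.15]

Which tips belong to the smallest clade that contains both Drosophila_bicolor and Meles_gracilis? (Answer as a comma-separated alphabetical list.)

Abies_vulgaris, Callithrix_robustus, Drosophila_bicolor, Gasterosteus_giganteus, Meles_gracilis, Passer_maculatus, Peromyscus_rubra, Salmo_niger

Tracing Drosophila_bicolor: it sits inside (Drosophila_bicolor,Abies_vulgaris).
Tracing Meles_gracilis: it sits inside (Meles_gracilis,(((Passer_maculatus,((Salmo_niger,Callithrix_robustus),Peromyscus_rubra)),(Drosophila_bicolor,Abies_vulgaris)),Gasterosteus_giganteus)).
The smallest clade enclosing both is (Meles_gracilis,(((Passer_maculatus,((Salmo_niger,Callithrix_robustus),Peromyscus_rubra)),(Drosophila_bicolor,Abies_vulgaris)),Gasterosteus_giganteus)); the answer is its 8 terminal taxa in alphabetical order.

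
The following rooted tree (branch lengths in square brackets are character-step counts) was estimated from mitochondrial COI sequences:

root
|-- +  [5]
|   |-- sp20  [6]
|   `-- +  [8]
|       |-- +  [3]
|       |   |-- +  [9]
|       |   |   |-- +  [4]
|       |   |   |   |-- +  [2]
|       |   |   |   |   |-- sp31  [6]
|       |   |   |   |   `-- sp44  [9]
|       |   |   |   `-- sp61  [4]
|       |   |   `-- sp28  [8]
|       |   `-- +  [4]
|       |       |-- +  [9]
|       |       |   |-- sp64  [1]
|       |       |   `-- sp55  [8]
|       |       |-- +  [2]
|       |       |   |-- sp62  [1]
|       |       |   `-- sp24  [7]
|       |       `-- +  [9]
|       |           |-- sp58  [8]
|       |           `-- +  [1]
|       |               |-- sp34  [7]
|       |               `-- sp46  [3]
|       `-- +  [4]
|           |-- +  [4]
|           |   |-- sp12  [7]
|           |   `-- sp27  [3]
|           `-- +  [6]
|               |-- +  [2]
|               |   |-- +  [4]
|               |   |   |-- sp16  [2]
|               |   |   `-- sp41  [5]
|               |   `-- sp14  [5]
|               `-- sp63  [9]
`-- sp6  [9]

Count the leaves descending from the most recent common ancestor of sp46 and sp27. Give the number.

17

The MRCA of sp46 and sp27 is the node subtending (((((sp31,sp44),sp61),sp28),((sp64,sp55),(sp62,sp24),(sp58,(sp34,sp46)))),((sp12,sp27),(((sp16,sp41),sp14),sp63))).
That clade contains 17 terminal taxa: sp12, sp14, sp16, sp24, sp27, sp28, sp31, sp34, sp41, sp44, sp46, sp55, sp58, sp61, sp62, sp63, sp64.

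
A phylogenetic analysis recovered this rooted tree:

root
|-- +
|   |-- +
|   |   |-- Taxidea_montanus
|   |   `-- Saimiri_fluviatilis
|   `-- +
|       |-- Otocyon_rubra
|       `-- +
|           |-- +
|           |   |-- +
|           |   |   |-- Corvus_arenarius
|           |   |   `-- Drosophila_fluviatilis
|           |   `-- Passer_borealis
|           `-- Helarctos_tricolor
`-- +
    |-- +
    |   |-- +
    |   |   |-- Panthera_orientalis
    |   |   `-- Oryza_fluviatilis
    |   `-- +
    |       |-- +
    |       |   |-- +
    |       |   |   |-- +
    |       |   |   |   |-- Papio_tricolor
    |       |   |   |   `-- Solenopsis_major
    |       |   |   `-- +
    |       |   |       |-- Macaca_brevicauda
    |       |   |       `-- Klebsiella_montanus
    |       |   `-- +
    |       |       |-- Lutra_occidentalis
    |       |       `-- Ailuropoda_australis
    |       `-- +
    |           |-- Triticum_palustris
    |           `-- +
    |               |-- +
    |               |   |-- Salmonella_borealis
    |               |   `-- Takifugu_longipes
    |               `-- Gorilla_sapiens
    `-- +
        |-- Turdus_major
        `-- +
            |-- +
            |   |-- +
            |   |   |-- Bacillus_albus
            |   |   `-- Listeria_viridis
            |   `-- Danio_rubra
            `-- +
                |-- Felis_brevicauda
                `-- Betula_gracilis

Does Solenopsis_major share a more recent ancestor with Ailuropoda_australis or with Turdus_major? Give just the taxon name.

The MRCA of Solenopsis_major and Ailuropoda_australis subtends (((Papio_tricolor,Solenopsis_major),(Macaca_brevicauda,Klebsiella_montanus)),(Lutra_occidentalis,Ailuropoda_australis)) (6 taxa).
The MRCA of Solenopsis_major and Turdus_major subtends (((Panthera_orientalis,Oryza_fluviatilis),((((Papio_tricolor,Solenopsis_major),(Macaca_brevicauda,Klebsiella_montanus)),(Lutra_occidentalis,Ailuropoda_australis)),(Triticum_palustris,((Salmonella_borealis,Takifugu_longipes),Gorilla_sapiens)))),(Turdus_major,(((Bacillus_albus,Listeria_viridis),Danio_rubra),(Felis_brevicauda,Betula_gracilis)))) (18 taxa).
The first is nested inside the second, so Solenopsis_major shares a more recent common ancestor with Ailuropoda_australis.

Ailuropoda_australis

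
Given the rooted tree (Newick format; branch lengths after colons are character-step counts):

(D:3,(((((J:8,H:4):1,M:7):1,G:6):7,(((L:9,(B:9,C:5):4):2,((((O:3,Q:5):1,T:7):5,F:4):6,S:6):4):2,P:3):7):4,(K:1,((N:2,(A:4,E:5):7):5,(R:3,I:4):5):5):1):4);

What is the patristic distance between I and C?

The path runs I → … → MRCA → … → C; the MRCA is the node subtending (((((J,H),M),G),(((L,(B,C)),((((O,Q),T),F),S)),P)),(K,((N,(A,E)),(R,I)))).
Branch lengths along that path: 4 + 5 + 5 + 1 + 4 + 7 + 2 + 2 + 4 + 5 = 39.

39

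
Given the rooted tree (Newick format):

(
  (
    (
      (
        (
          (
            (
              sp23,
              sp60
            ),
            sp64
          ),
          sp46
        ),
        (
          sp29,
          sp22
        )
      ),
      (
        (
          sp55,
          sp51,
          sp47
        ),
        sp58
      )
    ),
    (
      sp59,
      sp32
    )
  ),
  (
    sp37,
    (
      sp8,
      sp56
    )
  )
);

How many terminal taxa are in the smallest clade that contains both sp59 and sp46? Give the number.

12

The MRCA of sp59 and sp46 is the node subtending ((((((sp23,sp60),sp64),sp46),(sp29,sp22)),((sp55,sp51,sp47),sp58)),(sp59,sp32)).
That clade contains 12 terminal taxa: sp22, sp23, sp29, sp32, sp46, sp47, sp51, sp55, sp58, sp59, sp60, sp64.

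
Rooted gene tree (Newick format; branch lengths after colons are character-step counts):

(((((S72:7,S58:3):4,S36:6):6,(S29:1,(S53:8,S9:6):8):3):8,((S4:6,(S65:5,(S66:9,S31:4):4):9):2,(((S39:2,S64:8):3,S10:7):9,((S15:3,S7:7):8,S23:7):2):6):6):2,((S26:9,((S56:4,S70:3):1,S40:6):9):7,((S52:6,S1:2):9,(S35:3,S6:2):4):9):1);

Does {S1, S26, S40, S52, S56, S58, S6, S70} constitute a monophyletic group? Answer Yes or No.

No

The MRCA of the listed taxa is the root, so the smallest clade containing them is the whole tree.
That clade also contains S10, S15, S23, S29, S31, S35, S36, S39, S4, S53, S64, S65, S66, S7, S72, S9, which are not in the proposed group, so the group is not monophyletic.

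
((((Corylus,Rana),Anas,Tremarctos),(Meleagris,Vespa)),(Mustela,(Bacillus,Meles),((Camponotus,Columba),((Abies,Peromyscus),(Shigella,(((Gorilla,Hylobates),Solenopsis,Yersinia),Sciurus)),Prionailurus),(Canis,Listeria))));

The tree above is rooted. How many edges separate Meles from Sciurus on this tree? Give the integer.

The MRCA of Meles and Sciurus is the node subtending (Mustela,(Bacillus,Meles),((Camponotus,Columba),((Abies,Peromyscus),(Shigella,(((Gorilla,Hylobates),Solenopsis,Yersinia),Sciurus)),Prionailurus),(Canis,Listeria))).
From Meles up to that node: 2 branches. From Sciurus up to the same node: 5 branches. Total: 2 + 5 = 7.

7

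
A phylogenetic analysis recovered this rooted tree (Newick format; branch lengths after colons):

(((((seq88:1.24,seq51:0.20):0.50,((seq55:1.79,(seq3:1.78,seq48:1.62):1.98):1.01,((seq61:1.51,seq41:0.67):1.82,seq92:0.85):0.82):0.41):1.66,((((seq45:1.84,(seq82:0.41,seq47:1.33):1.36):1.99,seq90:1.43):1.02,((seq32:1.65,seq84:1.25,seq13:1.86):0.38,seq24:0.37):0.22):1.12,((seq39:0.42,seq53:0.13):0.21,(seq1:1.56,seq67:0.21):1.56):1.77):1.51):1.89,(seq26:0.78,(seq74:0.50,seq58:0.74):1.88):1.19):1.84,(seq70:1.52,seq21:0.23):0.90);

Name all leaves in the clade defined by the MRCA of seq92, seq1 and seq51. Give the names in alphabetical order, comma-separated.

Tracing seq92: it sits inside ((seq61,seq41),seq92).
Tracing seq1: it sits inside (seq1,seq67).
Tracing seq51: it sits inside (seq88,seq51).
The smallest clade enclosing all 3 is (((seq88,seq51),((seq55,(seq3,seq48)),((seq61,seq41),seq92))),((((seq45,(seq82,seq47)),seq90),((seq32,seq84,seq13),seq24)),((seq39,seq53),(seq1,seq67)))); the answer is its 20 terminal taxa in alphabetical order.

seq1, seq13, seq24, seq3, seq32, seq39, seq41, seq45, seq47, seq48, seq51, seq53, seq55, seq61, seq67, seq82, seq84, seq88, seq90, seq92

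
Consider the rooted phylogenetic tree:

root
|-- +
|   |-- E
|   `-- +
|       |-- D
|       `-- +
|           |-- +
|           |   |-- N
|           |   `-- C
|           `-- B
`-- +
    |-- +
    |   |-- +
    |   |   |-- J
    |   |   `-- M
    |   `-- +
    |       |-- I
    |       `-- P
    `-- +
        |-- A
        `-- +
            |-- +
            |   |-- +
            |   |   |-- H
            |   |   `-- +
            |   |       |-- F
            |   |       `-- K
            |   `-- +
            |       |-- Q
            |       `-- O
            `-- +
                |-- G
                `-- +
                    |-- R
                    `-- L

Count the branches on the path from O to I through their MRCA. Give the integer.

The MRCA of O and I is the node subtending (((J,M),(I,P)),(A,(((H,(F,K)),(Q,O)),(G,(R,L))))).
From O up to that node: 5 branches. From I up to the same node: 3 branches. Total: 5 + 3 = 8.

8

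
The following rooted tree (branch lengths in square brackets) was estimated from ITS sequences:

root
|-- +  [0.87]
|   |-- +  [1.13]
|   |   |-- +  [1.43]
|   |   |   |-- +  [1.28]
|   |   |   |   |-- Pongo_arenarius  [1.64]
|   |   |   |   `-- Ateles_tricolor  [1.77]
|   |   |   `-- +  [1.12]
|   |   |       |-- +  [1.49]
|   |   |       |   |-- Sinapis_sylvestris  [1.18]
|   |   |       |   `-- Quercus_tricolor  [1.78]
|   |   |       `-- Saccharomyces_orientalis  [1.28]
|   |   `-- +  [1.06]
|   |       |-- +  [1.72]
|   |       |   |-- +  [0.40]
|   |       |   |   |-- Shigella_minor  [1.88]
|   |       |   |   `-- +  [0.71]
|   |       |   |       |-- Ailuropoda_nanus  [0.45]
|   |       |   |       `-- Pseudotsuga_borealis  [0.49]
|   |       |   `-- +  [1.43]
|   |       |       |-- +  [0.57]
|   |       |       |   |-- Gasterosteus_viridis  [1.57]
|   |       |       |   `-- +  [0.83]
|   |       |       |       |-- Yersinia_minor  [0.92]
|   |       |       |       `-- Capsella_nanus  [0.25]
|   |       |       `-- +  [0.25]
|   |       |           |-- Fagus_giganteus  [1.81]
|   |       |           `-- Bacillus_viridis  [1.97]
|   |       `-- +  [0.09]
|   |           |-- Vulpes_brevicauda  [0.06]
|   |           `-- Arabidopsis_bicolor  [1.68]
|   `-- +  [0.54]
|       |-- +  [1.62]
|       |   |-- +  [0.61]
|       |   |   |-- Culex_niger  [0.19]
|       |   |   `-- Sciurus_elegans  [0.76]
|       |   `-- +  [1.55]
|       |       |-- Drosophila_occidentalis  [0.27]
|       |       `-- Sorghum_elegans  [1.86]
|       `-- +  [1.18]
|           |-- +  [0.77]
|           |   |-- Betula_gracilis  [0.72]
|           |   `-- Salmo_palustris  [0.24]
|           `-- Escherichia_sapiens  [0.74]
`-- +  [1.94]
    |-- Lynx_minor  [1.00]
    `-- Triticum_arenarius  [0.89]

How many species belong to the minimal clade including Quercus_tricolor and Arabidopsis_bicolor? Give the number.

The MRCA of Quercus_tricolor and Arabidopsis_bicolor is the node subtending (((Pongo_arenarius,Ateles_tricolor),((Sinapis_sylvestris,Quercus_tricolor),Saccharomyces_orientalis)),(((Shigella_minor,(Ailuropoda_nanus,Pseudotsuga_borealis)),((Gasterosteus_viridis,(Yersinia_minor,Capsella_nanus)),(Fagus_giganteus,Bacillus_viridis))),(Vulpes_brevicauda,Arabidopsis_bicolor))).
That clade contains 15 terminal taxa: Ailuropoda_nanus, Arabidopsis_bicolor, Ateles_tricolor, Bacillus_viridis, Capsella_nanus, Fagus_giganteus, Gasterosteus_viridis, Pongo_arenarius, Pseudotsuga_borealis, Quercus_tricolor, Saccharomyces_orientalis, Shigella_minor, Sinapis_sylvestris, Vulpes_brevicauda, Yersinia_minor.

15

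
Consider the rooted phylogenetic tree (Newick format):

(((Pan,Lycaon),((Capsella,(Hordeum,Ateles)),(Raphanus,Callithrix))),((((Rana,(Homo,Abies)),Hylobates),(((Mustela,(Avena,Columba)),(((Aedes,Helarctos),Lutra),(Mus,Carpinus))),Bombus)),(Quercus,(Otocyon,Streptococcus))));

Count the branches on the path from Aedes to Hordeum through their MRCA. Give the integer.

The MRCA of Aedes and Hordeum is the root of the tree.
From Aedes up to that node: 8 branches. From Hordeum up to the same node: 5 branches. Total: 8 + 5 = 13.

13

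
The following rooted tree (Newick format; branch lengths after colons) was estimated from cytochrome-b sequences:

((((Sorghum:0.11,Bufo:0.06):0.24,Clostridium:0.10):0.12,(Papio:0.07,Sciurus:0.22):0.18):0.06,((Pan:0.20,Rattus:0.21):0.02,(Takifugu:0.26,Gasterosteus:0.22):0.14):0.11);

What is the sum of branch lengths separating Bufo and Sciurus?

0.82

The path runs Bufo → … → MRCA → … → Sciurus; the MRCA is the node subtending (((Sorghum,Bufo),Clostridium),(Papio,Sciurus)).
Branch lengths along that path: 0.06 + 0.24 + 0.12 + 0.18 + 0.22 = 0.82.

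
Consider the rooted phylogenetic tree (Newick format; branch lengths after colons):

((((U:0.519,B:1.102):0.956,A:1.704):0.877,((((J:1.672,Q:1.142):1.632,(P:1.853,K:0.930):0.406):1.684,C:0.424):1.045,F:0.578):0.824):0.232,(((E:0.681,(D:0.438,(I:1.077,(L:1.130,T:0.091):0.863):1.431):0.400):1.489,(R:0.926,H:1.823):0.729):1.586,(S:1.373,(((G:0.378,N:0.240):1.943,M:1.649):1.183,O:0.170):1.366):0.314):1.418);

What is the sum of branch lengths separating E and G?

The path runs E → … → MRCA → … → G; the MRCA is the node subtending (((E,(D,(I,(L,T)))),(R,H)),(S,(((G,N),M),O))).
Branch lengths along that path: 0.681 + 1.489 + 1.586 + 0.314 + 1.366 + 1.183 + 1.943 + 0.378 = 8.940.

8.940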